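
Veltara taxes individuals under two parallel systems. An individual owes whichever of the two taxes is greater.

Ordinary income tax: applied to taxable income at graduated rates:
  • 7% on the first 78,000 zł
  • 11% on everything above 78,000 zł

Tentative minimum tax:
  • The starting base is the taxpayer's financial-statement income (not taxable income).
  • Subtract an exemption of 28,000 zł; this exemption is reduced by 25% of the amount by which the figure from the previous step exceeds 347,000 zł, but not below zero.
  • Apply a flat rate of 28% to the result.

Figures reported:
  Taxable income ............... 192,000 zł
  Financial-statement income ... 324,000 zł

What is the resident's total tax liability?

Ordinary income tax:
  78,000 zł × 7% = 5,460 zł
  114,000 zł × 11% = 12,540 zł
  → 18,000 zł

Tentative minimum tax:
  Base (financial-statement income): 324,000 zł
  Exemption: 324,000 zł ≤ 347,000 zł, so full 28,000 zł applies
  Base: 324,000 zł − 28,000 zł = 296,000 zł
  296,000 zł × 28% = 82,880 zł

82,880 zł > 18,000 zł, so the tentative minimum tax is the binding amount.

82,880 zł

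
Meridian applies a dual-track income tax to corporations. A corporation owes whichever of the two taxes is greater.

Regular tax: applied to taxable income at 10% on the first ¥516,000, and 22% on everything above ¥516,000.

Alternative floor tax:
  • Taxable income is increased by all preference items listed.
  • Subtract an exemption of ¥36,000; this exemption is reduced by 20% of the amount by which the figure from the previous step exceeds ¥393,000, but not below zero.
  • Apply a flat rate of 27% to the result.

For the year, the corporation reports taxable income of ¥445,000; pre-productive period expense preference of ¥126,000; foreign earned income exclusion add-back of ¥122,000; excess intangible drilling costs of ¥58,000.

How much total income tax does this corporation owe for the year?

¥202,770

Alternative floor tax:
  Adjusted income: ¥445,000 + ¥126,000 + ¥122,000 + ¥58,000 = ¥751,000
  Exemption: 20% × (¥751,000 − ¥393,000) = ¥71,600 ≥ ¥36,000, so the exemption is fully phased out
  Base: ¥751,000 − ¥0 = ¥751,000
  ¥751,000 × 27% = ¥202,770

Regular tax:
  ¥445,000 × 10% = ¥44,500

¥202,770 > ¥44,500, so the alternative floor tax is the binding amount.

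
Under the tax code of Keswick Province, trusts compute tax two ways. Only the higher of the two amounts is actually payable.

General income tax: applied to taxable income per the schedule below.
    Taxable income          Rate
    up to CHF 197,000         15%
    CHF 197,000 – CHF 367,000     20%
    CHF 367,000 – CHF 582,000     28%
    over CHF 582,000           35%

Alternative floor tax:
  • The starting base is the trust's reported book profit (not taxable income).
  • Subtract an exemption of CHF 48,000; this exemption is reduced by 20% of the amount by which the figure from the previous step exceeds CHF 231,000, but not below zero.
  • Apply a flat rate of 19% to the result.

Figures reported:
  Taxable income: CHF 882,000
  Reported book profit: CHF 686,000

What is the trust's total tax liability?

CHF 228,750

Alternative floor tax:
  Base (reported book profit): CHF 686,000
  Exemption: 20% × (CHF 686,000 − CHF 231,000) = CHF 91,000 ≥ CHF 48,000, so the exemption is fully phased out
  Base: CHF 686,000 − CHF 0 = CHF 686,000
  CHF 686,000 × 19% = CHF 130,340

General income tax:
  CHF 197,000 × 15% = CHF 29,550
  CHF 170,000 × 20% = CHF 34,000
  CHF 215,000 × 28% = CHF 60,200
  CHF 300,000 × 35% = CHF 105,000
  → CHF 228,750

CHF 228,750 > CHF 130,340, so the general income tax governs.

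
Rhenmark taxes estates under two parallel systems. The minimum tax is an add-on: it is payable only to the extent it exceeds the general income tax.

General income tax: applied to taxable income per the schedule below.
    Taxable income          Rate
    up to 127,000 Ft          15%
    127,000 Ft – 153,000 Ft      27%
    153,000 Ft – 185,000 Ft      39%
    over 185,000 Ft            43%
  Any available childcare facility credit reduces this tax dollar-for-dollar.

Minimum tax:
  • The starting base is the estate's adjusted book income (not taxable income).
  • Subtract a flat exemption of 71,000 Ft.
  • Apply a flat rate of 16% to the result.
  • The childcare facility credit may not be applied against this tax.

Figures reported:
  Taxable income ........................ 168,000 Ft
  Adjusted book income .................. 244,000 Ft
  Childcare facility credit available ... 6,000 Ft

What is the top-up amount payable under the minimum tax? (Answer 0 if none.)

1,760 Ft

General income tax:
  127,000 Ft × 15% = 19,050 Ft
  26,000 Ft × 27% = 7,020 Ft
  15,000 Ft × 39% = 5,850 Ft
  → 31,920 Ft
  Less childcare facility credit 6,000 Ft → 25,920 Ft

Minimum tax:
  Base (adjusted book income): 244,000 Ft
  Less exemption 71,000 Ft → base 173,000 Ft
  173,000 Ft × 16% = 27,680 Ft

Excess of minimum tax over general income tax: 27,680 Ft − 25,920 Ft = 1,760 Ft.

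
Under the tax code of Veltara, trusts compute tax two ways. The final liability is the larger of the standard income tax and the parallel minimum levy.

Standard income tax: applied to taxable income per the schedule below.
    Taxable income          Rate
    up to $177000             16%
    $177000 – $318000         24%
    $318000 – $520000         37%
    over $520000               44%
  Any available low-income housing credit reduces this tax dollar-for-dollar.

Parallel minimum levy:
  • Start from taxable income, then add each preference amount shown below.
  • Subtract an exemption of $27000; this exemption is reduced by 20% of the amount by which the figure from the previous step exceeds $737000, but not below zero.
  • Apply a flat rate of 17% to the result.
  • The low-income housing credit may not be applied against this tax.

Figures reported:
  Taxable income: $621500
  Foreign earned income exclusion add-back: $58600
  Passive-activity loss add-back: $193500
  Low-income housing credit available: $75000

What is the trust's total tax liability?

$148512

Standard income tax:
  $177000 × 16% = $28320
  $141000 × 24% = $33840
  $202000 × 37% = $74740
  $101500 × 44% = $44660
  → $181560
  Less low-income housing credit $75000 → $106560

Parallel minimum levy:
  Adjusted income: $621500 + $58600 + $193500 = $873600
  Exemption: 20% × ($873600 − $737000) = $27320 ≥ $27000, so the exemption is fully phased out
  Base: $873600 − $0 = $873600
  $873600 × 17% = $148512

$148512 > $106560, so the parallel minimum levy is the binding amount.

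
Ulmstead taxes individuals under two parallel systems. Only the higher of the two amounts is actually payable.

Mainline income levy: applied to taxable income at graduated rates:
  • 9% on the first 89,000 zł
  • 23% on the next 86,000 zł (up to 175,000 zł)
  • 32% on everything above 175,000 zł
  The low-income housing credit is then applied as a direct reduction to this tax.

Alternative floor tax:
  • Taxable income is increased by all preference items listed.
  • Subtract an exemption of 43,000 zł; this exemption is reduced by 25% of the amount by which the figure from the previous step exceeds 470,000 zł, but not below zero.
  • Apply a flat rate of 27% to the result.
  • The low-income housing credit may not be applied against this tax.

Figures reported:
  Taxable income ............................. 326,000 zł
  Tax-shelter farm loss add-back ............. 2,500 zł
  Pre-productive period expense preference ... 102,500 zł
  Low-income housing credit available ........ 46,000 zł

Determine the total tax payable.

104,760 zł

Alternative floor tax:
  Adjusted income: 326,000 zł + 2,500 zł + 102,500 zł = 431,000 zł
  Exemption: 431,000 zł ≤ 470,000 zł, so full 43,000 zł applies
  Base: 431,000 zł − 43,000 zł = 388,000 zł
  388,000 zł × 27% = 104,760 zł

Mainline income levy:
  89,000 zł × 9% = 8,010 zł
  86,000 zł × 23% = 19,780 zł
  151,000 zł × 32% = 48,320 zł
  → 76,110 zł
  Less low-income housing credit 46,000 zł → 30,110 zł

104,760 zł > 30,110 zł, so the alternative floor tax is the binding amount.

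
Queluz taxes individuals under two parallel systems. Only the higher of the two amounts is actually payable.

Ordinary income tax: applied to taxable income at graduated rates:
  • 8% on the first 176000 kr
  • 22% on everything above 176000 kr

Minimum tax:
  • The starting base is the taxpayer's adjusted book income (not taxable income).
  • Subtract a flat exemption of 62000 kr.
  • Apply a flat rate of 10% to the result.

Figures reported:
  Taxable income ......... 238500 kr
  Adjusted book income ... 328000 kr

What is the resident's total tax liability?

27830 kr

Minimum tax:
  Base (adjusted book income): 328000 kr
  Less exemption 62000 kr → base 266000 kr
  266000 kr × 10% = 26600 kr

Ordinary income tax:
  176000 kr × 8% = 14080 kr
  62500 kr × 22% = 13750 kr
  → 27830 kr

27830 kr > 26600 kr, so the ordinary income tax governs.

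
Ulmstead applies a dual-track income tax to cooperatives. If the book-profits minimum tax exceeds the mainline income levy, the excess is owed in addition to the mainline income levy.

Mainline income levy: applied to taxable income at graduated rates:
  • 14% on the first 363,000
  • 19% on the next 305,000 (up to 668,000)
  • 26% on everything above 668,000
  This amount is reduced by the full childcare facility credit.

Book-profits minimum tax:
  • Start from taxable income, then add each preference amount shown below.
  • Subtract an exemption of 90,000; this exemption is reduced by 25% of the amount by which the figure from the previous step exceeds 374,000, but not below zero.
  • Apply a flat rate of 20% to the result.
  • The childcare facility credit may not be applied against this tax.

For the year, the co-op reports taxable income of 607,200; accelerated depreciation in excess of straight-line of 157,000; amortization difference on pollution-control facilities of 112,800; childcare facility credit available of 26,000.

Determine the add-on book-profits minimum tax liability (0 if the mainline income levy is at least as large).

Mainline income levy:
  363,000 × 14% = 50,820
  244,200 × 19% = 46,398
  → 97,218
  Less childcare facility credit 26,000 → 71,218

Book-profits minimum tax:
  Adjusted income: 607,200 + 157,000 + 112,800 = 877,000
  Exemption: 25% × (877,000 − 374,000) = 125,750 ≥ 90,000, so the exemption is fully phased out
  Base: 877,000 − 0 = 877,000
  877,000 × 20% = 175,400

Excess of book-profits minimum tax over mainline income levy: 175,400 − 71,218 = 104,182.

104,182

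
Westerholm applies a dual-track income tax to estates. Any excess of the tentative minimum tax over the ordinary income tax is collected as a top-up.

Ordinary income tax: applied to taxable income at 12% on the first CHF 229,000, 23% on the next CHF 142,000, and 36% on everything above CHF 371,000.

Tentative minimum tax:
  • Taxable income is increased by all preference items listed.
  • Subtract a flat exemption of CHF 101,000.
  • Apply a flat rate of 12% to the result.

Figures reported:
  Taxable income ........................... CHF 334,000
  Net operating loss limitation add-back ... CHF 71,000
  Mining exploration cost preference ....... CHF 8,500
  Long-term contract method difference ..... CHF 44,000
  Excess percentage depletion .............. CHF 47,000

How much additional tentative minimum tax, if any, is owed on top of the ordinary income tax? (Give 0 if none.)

Ordinary income tax:
  CHF 229,000 × 12% = CHF 27,480
  CHF 105,000 × 23% = CHF 24,150
  → CHF 51,630

Tentative minimum tax:
  Adjusted income: CHF 334,000 + CHF 71,000 + CHF 8,500 + CHF 44,000 + CHF 47,000 = CHF 504,500
  Less exemption CHF 101,000 → base CHF 403,500
  CHF 403,500 × 12% = CHF 48,420

CHF 48,420 ≤ CHF 51,630, so no add-on is due.

CHF 0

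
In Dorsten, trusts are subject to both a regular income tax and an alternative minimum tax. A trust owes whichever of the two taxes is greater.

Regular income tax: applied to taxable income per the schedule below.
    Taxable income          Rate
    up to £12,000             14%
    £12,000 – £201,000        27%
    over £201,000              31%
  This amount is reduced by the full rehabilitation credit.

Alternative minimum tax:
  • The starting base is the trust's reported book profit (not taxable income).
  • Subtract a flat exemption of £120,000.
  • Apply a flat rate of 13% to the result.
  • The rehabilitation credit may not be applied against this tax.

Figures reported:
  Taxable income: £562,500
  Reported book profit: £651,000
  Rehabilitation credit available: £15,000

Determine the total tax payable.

Regular income tax:
  £12,000 × 14% = £1,680
  £189,000 × 27% = £51,030
  £361,500 × 31% = £112,065
  → £164,775
  Less rehabilitation credit £15,000 → £149,775

Alternative minimum tax:
  Base (reported book profit): £651,000
  Less exemption £120,000 → base £531,000
  £531,000 × 13% = £69,030

£149,775 > £69,030, so the regular income tax governs.

£149,775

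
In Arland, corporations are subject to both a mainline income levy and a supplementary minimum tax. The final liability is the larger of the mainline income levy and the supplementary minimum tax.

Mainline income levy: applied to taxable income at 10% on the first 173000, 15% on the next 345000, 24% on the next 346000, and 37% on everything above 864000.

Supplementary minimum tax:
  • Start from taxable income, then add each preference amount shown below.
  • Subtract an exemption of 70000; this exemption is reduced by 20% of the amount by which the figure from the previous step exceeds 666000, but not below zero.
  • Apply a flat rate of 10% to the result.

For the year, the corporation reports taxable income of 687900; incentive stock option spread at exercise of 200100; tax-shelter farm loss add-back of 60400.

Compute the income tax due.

Supplementary minimum tax:
  Adjusted income: 687900 + 200100 + 60400 = 948400
  Exemption: 70000 − 20% × (948400 − 666000) = 70000 − 56480 = 13520
  Base: 948400 − 13520 = 934880
  934880 × 10% = 93488

Mainline income levy:
  173000 × 10% = 17300
  345000 × 15% = 51750
  169900 × 24% = 40776
  → 109826

109826 > 93488, so the mainline income levy governs.

109826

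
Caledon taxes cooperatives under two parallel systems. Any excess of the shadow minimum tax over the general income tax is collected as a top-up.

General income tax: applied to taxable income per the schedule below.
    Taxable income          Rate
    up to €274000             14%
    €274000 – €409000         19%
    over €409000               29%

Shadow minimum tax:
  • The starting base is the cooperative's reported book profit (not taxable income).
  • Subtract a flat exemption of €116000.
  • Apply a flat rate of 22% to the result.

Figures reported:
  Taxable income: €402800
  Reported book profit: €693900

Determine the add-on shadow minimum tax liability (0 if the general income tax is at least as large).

Shadow minimum tax:
  Base (reported book profit): €693900
  Less exemption €116000 → base €577900
  €577900 × 22% = €127138

General income tax:
  €274000 × 14% = €38360
  €128800 × 19% = €24472
  → €62832

Excess of shadow minimum tax over general income tax: €127138 − €62832 = €64306.

€64306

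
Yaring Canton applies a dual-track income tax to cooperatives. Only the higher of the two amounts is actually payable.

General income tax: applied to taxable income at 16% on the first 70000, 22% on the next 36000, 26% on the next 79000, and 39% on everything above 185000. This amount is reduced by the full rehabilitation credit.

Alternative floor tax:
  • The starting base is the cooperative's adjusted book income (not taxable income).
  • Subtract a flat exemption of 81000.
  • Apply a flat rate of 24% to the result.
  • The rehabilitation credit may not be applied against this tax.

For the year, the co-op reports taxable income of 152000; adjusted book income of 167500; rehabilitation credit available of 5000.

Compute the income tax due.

26080

Alternative floor tax:
  Base (adjusted book income): 167500
  Less exemption 81000 → base 86500
  86500 × 24% = 20760

General income tax:
  70000 × 16% = 11200
  36000 × 22% = 7920
  46000 × 26% = 11960
  → 31080
  Less rehabilitation credit 5000 → 26080

26080 > 20760, so the general income tax governs.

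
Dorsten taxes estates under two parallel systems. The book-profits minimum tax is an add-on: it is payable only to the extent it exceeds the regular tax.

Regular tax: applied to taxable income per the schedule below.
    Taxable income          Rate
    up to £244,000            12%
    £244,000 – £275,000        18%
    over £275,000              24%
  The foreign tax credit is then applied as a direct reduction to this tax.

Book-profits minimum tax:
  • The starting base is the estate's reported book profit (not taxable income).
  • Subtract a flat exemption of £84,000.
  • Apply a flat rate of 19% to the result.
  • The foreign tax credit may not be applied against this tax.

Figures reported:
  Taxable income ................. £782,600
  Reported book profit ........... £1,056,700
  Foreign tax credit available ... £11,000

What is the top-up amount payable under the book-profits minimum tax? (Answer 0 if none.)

Regular tax:
  £244,000 × 12% = £29,280
  £31,000 × 18% = £5,580
  £507,600 × 24% = £121,824
  → £156,684
  Less foreign tax credit £11,000 → £145,684

Book-profits minimum tax:
  Base (reported book profit): £1,056,700
  Less exemption £84,000 → base £972,700
  £972,700 × 19% = £184,813

Excess of book-profits minimum tax over regular tax: £184,813 − £145,684 = £39,129.

£39,129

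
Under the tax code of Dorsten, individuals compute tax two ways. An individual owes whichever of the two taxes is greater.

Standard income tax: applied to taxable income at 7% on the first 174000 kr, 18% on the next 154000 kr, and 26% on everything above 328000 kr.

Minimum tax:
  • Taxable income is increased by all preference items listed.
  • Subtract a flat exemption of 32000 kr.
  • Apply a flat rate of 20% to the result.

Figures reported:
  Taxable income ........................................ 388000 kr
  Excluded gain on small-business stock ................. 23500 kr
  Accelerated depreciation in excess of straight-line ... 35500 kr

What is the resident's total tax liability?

83000 kr

Standard income tax:
  174000 kr × 7% = 12180 kr
  154000 kr × 18% = 27720 kr
  60000 kr × 26% = 15600 kr
  → 55500 kr

Minimum tax:
  Adjusted income: 388000 kr + 23500 kr + 35500 kr = 447000 kr
  Less exemption 32000 kr → base 415000 kr
  415000 kr × 20% = 83000 kr

83000 kr > 55500 kr, so the minimum tax is the binding amount.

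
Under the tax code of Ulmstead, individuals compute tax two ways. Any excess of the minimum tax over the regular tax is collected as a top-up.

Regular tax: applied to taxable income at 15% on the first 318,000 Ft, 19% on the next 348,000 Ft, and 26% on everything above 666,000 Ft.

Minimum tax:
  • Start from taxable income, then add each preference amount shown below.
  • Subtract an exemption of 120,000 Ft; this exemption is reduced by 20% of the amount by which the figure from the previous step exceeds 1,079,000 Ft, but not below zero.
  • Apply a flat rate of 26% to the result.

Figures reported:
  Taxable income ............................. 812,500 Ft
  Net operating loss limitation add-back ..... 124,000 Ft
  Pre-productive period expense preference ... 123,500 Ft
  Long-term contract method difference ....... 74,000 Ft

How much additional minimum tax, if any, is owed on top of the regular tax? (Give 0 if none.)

Minimum tax:
  Adjusted income: 812,500 Ft + 124,000 Ft + 123,500 Ft + 74,000 Ft = 1,134,000 Ft
  Exemption: 120,000 Ft − 20% × (1,134,000 Ft − 1,079,000 Ft) = 120,000 Ft − 11,000 Ft = 109,000 Ft
  Base: 1,134,000 Ft − 109,000 Ft = 1,025,000 Ft
  1,025,000 Ft × 26% = 266,500 Ft

Regular tax:
  318,000 Ft × 15% = 47,700 Ft
  348,000 Ft × 19% = 66,120 Ft
  146,500 Ft × 26% = 38,090 Ft
  → 151,910 Ft

Excess of minimum tax over regular tax: 266,500 Ft − 151,910 Ft = 114,590 Ft.

114,590 Ft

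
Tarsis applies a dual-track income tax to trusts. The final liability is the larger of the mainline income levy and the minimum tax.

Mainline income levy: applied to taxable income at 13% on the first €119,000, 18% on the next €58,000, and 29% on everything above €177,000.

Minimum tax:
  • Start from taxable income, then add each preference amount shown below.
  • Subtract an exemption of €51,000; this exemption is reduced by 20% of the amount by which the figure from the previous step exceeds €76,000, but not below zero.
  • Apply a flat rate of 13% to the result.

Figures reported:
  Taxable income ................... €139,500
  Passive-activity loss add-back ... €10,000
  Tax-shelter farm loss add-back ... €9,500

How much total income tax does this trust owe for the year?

Mainline income levy:
  €119,000 × 13% = €15,470
  €20,500 × 18% = €3,690
  → €19,160

Minimum tax:
  Adjusted income: €139,500 + €10,000 + €9,500 = €159,000
  Exemption: €51,000 − 20% × (€159,000 − €76,000) = €51,000 − €16,600 = €34,400
  Base: €159,000 − €34,400 = €124,600
  €124,600 × 13% = €16,198

€19,160 > €16,198, so the mainline income levy governs.

€19,160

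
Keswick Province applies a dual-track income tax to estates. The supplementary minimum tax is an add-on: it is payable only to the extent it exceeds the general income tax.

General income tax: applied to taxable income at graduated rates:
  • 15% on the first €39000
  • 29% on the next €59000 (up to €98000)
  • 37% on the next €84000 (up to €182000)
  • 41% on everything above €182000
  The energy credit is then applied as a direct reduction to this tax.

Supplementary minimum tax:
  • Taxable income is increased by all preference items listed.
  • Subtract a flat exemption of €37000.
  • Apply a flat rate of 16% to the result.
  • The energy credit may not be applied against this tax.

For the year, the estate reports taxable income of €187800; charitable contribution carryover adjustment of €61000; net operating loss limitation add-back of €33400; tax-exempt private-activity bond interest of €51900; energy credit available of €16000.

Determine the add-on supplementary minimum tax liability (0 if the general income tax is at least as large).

€7118

General income tax:
  €39000 × 15% = €5850
  €59000 × 29% = €17110
  €84000 × 37% = €31080
  €5800 × 41% = €2378
  → €56418
  Less energy credit €16000 → €40418

Supplementary minimum tax:
  Adjusted income: €187800 + €61000 + €33400 + €51900 = €334100
  Less exemption €37000 → base €297100
  €297100 × 16% = €47536

Excess of supplementary minimum tax over general income tax: €47536 − €40418 = €7118.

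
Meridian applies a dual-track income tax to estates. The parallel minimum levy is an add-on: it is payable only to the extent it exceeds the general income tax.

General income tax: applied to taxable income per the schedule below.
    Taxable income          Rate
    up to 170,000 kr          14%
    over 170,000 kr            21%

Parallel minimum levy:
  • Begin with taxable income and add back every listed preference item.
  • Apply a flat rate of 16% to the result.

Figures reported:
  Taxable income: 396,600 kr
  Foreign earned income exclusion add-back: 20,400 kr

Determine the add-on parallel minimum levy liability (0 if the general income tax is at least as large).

0 kr

General income tax:
  170,000 kr × 14% = 23,800 kr
  226,600 kr × 21% = 47,586 kr
  → 71,386 kr

Parallel minimum levy:
  Adjusted income: 396,600 kr + 20,400 kr = 417,000 kr
  417,000 kr × 16% = 66,720 kr

66,720 kr ≤ 71,386 kr, so no add-on is due.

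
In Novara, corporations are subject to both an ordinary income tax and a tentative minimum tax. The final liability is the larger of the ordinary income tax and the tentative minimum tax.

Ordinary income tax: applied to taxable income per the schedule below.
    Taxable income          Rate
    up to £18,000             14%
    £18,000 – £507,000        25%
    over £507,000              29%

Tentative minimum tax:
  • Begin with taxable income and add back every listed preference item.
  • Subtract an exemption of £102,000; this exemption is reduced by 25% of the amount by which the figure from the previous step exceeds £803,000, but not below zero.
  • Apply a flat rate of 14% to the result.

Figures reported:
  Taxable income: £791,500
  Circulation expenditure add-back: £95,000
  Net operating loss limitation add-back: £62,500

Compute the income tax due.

Tentative minimum tax:
  Adjusted income: £791,500 + £95,000 + £62,500 = £949,000
  Exemption: £102,000 − 25% × (£949,000 − £803,000) = £102,000 − £36,500 = £65,500
  Base: £949,000 − £65,500 = £883,500
  £883,500 × 14% = £123,690

Ordinary income tax:
  £18,000 × 14% = £2,520
  £489,000 × 25% = £122,250
  £284,500 × 29% = £82,505
  → £207,275

£207,275 > £123,690, so the ordinary income tax governs.

£207,275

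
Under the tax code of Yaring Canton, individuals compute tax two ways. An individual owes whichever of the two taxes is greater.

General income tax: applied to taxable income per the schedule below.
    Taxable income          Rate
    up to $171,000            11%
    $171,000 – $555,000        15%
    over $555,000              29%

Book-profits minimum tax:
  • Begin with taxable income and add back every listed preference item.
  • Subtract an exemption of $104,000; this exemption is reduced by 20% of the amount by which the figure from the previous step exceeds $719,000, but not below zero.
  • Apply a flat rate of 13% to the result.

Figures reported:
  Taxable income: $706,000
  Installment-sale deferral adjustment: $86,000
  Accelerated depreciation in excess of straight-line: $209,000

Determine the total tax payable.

$123,942

Book-profits minimum tax:
  Adjusted income: $706,000 + $86,000 + $209,000 = $1,001,000
  Exemption: $104,000 − 20% × ($1,001,000 − $719,000) = $104,000 − $56,400 = $47,600
  Base: $1,001,000 − $47,600 = $953,400
  $953,400 × 13% = $123,942

General income tax:
  $171,000 × 11% = $18,810
  $384,000 × 15% = $57,600
  $151,000 × 29% = $43,790
  → $120,200

$123,942 > $120,200, so the book-profits minimum tax is the binding amount.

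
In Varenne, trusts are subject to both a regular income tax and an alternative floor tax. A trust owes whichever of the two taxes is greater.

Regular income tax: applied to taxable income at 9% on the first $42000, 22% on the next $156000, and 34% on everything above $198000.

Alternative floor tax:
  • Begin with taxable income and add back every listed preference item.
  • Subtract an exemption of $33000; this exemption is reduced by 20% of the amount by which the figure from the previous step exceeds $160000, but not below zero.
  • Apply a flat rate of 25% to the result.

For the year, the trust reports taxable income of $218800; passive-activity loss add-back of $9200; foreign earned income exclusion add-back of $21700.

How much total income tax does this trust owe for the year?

Alternative floor tax:
  Adjusted income: $218800 + $9200 + $21700 = $249700
  Exemption: $33000 − 20% × ($249700 − $160000) = $33000 − $17940 = $15060
  Base: $249700 − $15060 = $234640
  $234640 × 25% = $58660

Regular income tax:
  $42000 × 9% = $3780
  $156000 × 22% = $34320
  $20800 × 34% = $7072
  → $45172

$58660 > $45172, so the alternative floor tax is the binding amount.

$58660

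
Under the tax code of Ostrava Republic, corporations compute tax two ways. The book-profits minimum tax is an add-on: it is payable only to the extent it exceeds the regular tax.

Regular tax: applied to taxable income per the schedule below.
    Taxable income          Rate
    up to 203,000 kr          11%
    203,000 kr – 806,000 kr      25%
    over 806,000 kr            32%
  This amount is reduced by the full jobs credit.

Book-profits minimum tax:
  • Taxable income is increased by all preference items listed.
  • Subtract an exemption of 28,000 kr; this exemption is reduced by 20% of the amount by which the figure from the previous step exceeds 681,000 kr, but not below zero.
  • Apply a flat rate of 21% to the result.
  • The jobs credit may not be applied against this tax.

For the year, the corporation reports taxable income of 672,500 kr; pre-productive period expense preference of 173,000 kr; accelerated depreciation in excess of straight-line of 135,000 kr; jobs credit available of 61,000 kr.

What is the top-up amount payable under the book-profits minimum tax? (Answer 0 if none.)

127,200 kr

Regular tax:
  203,000 kr × 11% = 22,330 kr
  469,500 kr × 25% = 117,375 kr
  → 139,705 kr
  Less jobs credit 61,000 kr → 78,705 kr

Book-profits minimum tax:
  Adjusted income: 672,500 kr + 173,000 kr + 135,000 kr = 980,500 kr
  Exemption: 20% × (980,500 kr − 681,000 kr) = 59,900 kr ≥ 28,000 kr, so the exemption is fully phased out
  Base: 980,500 kr − 0 kr = 980,500 kr
  980,500 kr × 21% = 205,905 kr

Excess of book-profits minimum tax over regular tax: 205,905 kr − 78,705 kr = 127,200 kr.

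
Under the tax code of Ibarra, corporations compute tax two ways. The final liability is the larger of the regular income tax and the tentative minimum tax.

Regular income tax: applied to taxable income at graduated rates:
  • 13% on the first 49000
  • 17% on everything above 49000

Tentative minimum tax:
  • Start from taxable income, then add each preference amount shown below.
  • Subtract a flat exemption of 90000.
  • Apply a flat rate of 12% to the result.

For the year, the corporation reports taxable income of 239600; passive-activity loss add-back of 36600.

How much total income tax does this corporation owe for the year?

38772

Regular income tax:
  49000 × 13% = 6370
  190600 × 17% = 32402
  → 38772

Tentative minimum tax:
  Adjusted income: 239600 + 36600 = 276200
  Less exemption 90000 → base 186200
  186200 × 12% = 22344

38772 > 22344, so the regular income tax governs.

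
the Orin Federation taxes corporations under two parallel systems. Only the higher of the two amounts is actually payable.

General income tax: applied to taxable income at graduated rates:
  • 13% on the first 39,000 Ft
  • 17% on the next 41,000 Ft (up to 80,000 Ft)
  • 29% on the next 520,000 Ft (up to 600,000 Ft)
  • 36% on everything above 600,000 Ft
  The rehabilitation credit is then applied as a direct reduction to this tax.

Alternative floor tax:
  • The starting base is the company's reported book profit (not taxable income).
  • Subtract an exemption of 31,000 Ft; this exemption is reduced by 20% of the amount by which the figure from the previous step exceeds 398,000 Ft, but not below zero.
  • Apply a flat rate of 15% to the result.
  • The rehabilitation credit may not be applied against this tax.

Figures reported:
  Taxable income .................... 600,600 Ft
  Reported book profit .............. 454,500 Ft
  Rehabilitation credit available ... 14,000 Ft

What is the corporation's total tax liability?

General income tax:
  39,000 Ft × 13% = 5,070 Ft
  41,000 Ft × 17% = 6,970 Ft
  520,000 Ft × 29% = 150,800 Ft
  600 Ft × 36% = 216 Ft
  → 163,056 Ft
  Less rehabilitation credit 14,000 Ft → 149,056 Ft

Alternative floor tax:
  Base (reported book profit): 454,500 Ft
  Exemption: 31,000 Ft − 20% × (454,500 Ft − 398,000 Ft) = 31,000 Ft − 11,300 Ft = 19,700 Ft
  Base: 454,500 Ft − 19,700 Ft = 434,800 Ft
  434,800 Ft × 15% = 65,220 Ft

149,056 Ft > 65,220 Ft, so the general income tax governs.

149,056 Ft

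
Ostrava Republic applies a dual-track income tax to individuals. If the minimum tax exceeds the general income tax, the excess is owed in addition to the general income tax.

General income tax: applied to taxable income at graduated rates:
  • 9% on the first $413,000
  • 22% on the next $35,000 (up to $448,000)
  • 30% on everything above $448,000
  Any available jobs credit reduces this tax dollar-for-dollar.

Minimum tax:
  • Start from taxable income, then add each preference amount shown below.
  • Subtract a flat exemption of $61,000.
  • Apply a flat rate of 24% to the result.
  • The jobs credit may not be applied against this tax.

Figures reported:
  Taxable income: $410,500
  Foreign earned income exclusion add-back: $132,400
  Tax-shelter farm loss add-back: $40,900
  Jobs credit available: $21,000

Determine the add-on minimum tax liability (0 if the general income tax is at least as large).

$109,527

Minimum tax:
  Adjusted income: $410,500 + $132,400 + $40,900 = $583,800
  Less exemption $61,000 → base $522,800
  $522,800 × 24% = $125,472

General income tax:
  $410,500 × 9% = $36,945
  Less jobs credit $21,000 → $15,945

Excess of minimum tax over general income tax: $125,472 − $15,945 = $109,527.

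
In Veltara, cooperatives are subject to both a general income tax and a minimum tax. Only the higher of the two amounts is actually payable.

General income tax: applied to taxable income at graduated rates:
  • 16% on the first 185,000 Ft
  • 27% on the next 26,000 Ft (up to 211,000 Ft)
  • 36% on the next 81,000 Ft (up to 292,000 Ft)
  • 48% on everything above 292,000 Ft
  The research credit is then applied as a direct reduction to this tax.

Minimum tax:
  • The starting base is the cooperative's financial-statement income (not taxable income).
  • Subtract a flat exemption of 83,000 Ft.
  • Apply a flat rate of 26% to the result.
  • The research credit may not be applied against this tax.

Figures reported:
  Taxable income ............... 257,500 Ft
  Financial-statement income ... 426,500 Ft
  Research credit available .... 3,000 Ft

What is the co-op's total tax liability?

General income tax:
  185,000 Ft × 16% = 29,600 Ft
  26,000 Ft × 27% = 7,020 Ft
  46,500 Ft × 36% = 16,740 Ft
  → 53,360 Ft
  Less research credit 3,000 Ft → 50,360 Ft

Minimum tax:
  Base (financial-statement income): 426,500 Ft
  Less exemption 83,000 Ft → base 343,500 Ft
  343,500 Ft × 26% = 89,310 Ft

89,310 Ft > 50,360 Ft, so the minimum tax is the binding amount.

89,310 Ft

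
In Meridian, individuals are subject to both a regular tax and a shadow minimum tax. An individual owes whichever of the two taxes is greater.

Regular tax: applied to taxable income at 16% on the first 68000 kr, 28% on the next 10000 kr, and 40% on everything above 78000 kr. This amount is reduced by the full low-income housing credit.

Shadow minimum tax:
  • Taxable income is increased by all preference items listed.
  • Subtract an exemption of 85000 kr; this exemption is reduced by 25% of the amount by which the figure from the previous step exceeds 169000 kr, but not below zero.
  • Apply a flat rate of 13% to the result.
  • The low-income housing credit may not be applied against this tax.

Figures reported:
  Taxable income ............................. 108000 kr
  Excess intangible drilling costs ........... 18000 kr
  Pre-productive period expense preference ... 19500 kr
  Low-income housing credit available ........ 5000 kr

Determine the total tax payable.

Regular tax:
  68000 kr × 16% = 10880 kr
  10000 kr × 28% = 2800 kr
  30000 kr × 40% = 12000 kr
  → 25680 kr
  Less low-income housing credit 5000 kr → 20680 kr

Shadow minimum tax:
  Adjusted income: 108000 kr + 18000 kr + 19500 kr = 145500 kr
  Exemption: 145500 kr ≤ 169000 kr, so full 85000 kr applies
  Base: 145500 kr − 85000 kr = 60500 kr
  60500 kr × 13% = 7865 kr

20680 kr > 7865 kr, so the regular tax governs.

20680 kr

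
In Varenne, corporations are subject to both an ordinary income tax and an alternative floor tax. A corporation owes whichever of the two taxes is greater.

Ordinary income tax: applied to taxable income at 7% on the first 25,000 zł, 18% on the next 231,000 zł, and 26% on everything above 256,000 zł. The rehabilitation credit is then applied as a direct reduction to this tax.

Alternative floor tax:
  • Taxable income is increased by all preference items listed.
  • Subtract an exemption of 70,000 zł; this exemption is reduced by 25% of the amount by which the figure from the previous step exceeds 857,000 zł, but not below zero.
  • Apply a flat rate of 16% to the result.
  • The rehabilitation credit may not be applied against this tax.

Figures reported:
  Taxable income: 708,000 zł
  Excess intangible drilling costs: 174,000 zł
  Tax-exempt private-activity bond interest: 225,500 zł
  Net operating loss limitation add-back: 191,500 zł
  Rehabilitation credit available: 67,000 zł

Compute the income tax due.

Alternative floor tax:
  Adjusted income: 708,000 zł + 174,000 zł + 225,500 zł + 191,500 zł = 1,299,000 zł
  Exemption: 25% × (1,299,000 zł − 857,000 zł) = 110,500 zł ≥ 70,000 zł, so the exemption is fully phased out
  Base: 1,299,000 zł − 0 zł = 1,299,000 zł
  1,299,000 zł × 16% = 207,840 zł

Ordinary income tax:
  25,000 zł × 7% = 1,750 zł
  231,000 zł × 18% = 41,580 zł
  452,000 zł × 26% = 117,520 zł
  → 160,850 zł
  Less rehabilitation credit 67,000 zł → 93,850 zł

207,840 zł > 93,850 zł, so the alternative floor tax is the binding amount.

207,840 zł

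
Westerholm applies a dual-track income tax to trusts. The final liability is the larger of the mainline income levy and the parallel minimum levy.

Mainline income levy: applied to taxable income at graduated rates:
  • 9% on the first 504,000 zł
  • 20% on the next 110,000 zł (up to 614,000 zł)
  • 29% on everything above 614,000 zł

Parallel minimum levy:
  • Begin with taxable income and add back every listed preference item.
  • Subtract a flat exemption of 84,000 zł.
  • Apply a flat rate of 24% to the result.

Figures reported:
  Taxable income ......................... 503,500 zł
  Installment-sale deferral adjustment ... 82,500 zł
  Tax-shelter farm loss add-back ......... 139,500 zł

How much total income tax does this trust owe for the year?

Parallel minimum levy:
  Adjusted income: 503,500 zł + 82,500 zł + 139,500 zł = 725,500 zł
  Less exemption 84,000 zł → base 641,500 zł
  641,500 zł × 24% = 153,960 zł

Mainline income levy:
  503,500 zł × 9% = 45,315 zł

153,960 zł > 45,315 zł, so the parallel minimum levy is the binding amount.

153,960 zł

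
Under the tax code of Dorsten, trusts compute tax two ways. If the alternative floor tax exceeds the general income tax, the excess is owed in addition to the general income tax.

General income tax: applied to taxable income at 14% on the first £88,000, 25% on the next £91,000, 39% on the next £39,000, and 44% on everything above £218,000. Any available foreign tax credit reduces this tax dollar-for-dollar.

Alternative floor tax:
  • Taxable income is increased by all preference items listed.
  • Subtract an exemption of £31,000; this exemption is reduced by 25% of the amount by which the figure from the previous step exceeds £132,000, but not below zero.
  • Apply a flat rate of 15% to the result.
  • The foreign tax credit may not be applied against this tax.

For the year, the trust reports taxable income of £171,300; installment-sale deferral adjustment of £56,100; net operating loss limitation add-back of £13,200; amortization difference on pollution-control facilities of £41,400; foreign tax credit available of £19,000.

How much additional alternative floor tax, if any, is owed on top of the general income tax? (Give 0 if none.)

£28,155

General income tax:
  £88,000 × 14% = £12,320
  £83,300 × 25% = £20,825
  → £33,145
  Less foreign tax credit £19,000 → £14,145

Alternative floor tax:
  Adjusted income: £171,300 + £56,100 + £13,200 + £41,400 = £282,000
  Exemption: 25% × (£282,000 − £132,000) = £37,500 ≥ £31,000, so the exemption is fully phased out
  Base: £282,000 − £0 = £282,000
  £282,000 × 15% = £42,300

Excess of alternative floor tax over general income tax: £42,300 − £14,145 = £28,155.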